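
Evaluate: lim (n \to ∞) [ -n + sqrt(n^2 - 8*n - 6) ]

-4

An ∞ − ∞ form. Rationalising with the conjugate, the difference becomes (-8n - 6) / (√(n^2 - 8*n - 6) + n).
For large n the denominator behaves like 2·n, so the quotient tends to -8/2 = -4.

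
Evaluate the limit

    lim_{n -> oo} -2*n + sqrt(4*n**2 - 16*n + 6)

This has the form ∞ − ∞. Multiply and divide by the conjugate √(4*n^2 - 16*n + 6) + 2n.
That gives (-16n + 6) / (√(4*n^2 - 16*n + 6) + 2n).
Divide numerator and denominator by n: the limit is -16/(2·2) = -4.

-4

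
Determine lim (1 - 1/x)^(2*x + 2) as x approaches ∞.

Write it as [(1 - 1/x)^x]^(2) · (1 - 1/x)^(2). The bracketed term tends to e^(-1) and the second factor to 1, so the limit is e^(-2).

e^(-2)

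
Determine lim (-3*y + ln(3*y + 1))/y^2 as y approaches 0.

-9/2

Direct substitution gives 0/0.
Apply L'Hôpital: lim (-3 + 3/(3*y + 1))/(2*y), still 0/0.
After 2 applications of L'Hôpital's rule the quotient is (-9/(3*y + 1)^2)/(2); substituting y = 0 gives -9/2.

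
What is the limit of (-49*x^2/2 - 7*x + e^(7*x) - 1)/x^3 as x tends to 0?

Direct substitution gives 0/0.
Apply L'Hôpital: lim (-49*x + 7*e^(7*x) - 7)/(3*x^2), still 0/0.
Apply L'Hôpital: lim (49*e^(7*x) - 49)/(6*x), still 0/0.
After 3 applications of L'Hôpital's rule the quotient is (343*e^(7*x))/(6); substituting x = 0 gives 343/6.

343/6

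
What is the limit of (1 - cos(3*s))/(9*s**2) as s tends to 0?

Substitution gives 0/0.
Use (1 − cos u)/u² → 1/2 with u = 3s: the limit is 3²/(2·9) = 1/2.

1/2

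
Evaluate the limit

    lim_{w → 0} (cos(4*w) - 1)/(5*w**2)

-8/5

Direct substitution gives 0/0.
Apply L'Hôpital: lim (-4*sin(4*w))/(10*w), still 0/0.
After 2 applications of L'Hôpital's rule the quotient is (-16*cos(4*w))/(10); substituting w = 0 gives -8/5.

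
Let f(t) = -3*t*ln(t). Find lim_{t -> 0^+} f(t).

This is a 0·(−∞) form. Rewrite as -3·ln(t) / t^(−1) and apply L'Hôpital:
the derivative quotient is -3·(1/t) / (−1·t^(−2)) = (3/1)·t^1 → 0.

0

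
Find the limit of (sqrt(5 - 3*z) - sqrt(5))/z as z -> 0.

-3*√(5)/10

A 0/0 form; rationalise with √(5 - 3z) + √5. This collapses the numerator to -3z, leaving -3/(√(5 - 3z) + √5) → -3/(2√5) = -3*√(5)/10.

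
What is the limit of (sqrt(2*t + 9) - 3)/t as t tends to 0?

1/3

Substitution gives 0/0. Multiply numerator and denominator by the conjugate √(9 + 2t) + √9.
The numerator becomes (9 + 2t) − 9 = 2t, so the expression simplifies to 2/(√(9 + 2t) + √9).
Letting t → 0 gives 2/(2√9) = 1/3.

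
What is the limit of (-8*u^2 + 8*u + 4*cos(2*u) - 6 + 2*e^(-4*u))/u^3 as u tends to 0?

Substitution gives 0/0; apply L'Hôpital's rule 3 times.
After differentiating numerator and denominator 3 times the quotient is (32*sin(2*u) - 128*e^(-4*u))/(6); at u = 0 this is -64/3.

-64/3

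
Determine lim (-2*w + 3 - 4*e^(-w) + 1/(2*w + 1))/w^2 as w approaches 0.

Substitution gives 0/0 (the numerator vanishes to order 2).
Expand each term to order w^2: the coefficient of w^2 in -4·e^(-w) is -2 and in 1/(1 + 2w) is 4.
Lower-order terms cancel with the polynomial part, so the numerator is (2)·w^2 + o(w^2), and the limit is (2)/(1) = 2.

2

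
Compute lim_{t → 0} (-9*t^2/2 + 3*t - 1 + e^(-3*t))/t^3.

Direct substitution gives 0/0.
Apply L'Hôpital: lim (-9*t + 3 - 3*e^(-3*t))/(3*t^2), still 0/0.
Apply L'Hôpital: lim (-9 + 9*e^(-3*t))/(6*t), still 0/0.
After 3 applications of L'Hôpital's rule the quotient is (-27*e^(-3*t))/(6); substituting t = 0 gives -9/2.

-9/2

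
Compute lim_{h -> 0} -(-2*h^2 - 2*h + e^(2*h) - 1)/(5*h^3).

-4/15

Direct substitution gives 0/0.
Apply L'Hôpital: lim (-4*h + 2*e^(2*h) - 2)/(-15*h^2), still 0/0.
Apply L'Hôpital: lim (4*e^(2*h) - 4)/(-30*h), still 0/0.
After 3 applications of L'Hôpital's rule the quotient is (8*e^(2*h))/(-30); substituting h = 0 gives -4/15.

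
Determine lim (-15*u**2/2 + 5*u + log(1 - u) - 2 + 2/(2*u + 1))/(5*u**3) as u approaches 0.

Substitution gives 0/0; apply L'Hôpital's rule 3 times.
After differentiating numerator and denominator 3 times the quotient is (-96/(2*u + 1)^4 + 2/(u - 1)^3)/(30); at u = 0 this is -49/15.

-49/15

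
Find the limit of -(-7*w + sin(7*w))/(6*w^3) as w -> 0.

Direct substitution gives 0/0.
Apply L'Hôpital: lim (7*cos(7*w) - 7)/(-18*w^2), still 0/0.
Apply L'Hôpital: lim (-49*sin(7*w))/(-36*w), still 0/0.
After 3 applications of L'Hôpital's rule the quotient is (-343*cos(7*w))/(-36); substituting w = 0 gives 343/36.

343/36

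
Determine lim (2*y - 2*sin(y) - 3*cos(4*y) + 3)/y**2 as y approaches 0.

24

Substitution gives 0/0; apply L'Hôpital's rule 2 times.
After differentiating numerator and denominator 2 times the quotient is (2*sin(y) + 48*cos(4*y))/(2); at y = 0 this is 24.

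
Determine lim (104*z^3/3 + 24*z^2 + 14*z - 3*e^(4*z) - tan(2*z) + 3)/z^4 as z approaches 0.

-32

Substitution gives 0/0 (the numerator vanishes to order 4).
Expand each term to order z^4: the coefficient of z^4 in -3·e^(4z) is -32 and in −tan(2z) is 0.
Lower-order terms cancel with the polynomial part, so the numerator is (-32)·z^4 + o(z^4), and the limit is (-32)/(1) = -32.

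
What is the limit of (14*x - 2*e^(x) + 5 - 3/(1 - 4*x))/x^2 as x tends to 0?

-49

Substitution gives 0/0 (the numerator vanishes to order 2).
Expand each term to order x^2: the coefficient of x^2 in -3·1/(1 - 4x) is -48 and in -2·e^(x) is -1.
Lower-order terms cancel with the polynomial part, so the numerator is (-49)·x^2 + o(x^2), and the limit is (-49)/(1) = -49.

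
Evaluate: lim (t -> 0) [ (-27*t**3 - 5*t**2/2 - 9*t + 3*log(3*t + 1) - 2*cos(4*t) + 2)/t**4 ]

Substitution gives 0/0 (the numerator vanishes to order 4).
Expand each term to order t^4: the coefficient of t^4 in -2·cos(4t) is -64/3 and in 3·ln(1 + 3t) is -243/4.
Lower-order terms cancel with the polynomial part, so the numerator is (-985/12)·t^4 + o(t^4), and the limit is (-985/12)/(1) = -985/12.

-985/12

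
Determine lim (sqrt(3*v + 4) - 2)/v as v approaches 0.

3/4

A 0/0 form; rationalise with √(4 + 3v) + √4. This collapses the numerator to 3v, leaving 3/(√(4 + 3v) + √4) → 3/(2√4) = 3/4.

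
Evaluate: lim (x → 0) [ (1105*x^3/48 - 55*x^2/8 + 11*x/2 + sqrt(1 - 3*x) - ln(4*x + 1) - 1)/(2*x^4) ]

7787/256

Substitution gives 0/0 (the numerator vanishes to order 4).
Expand each term to order x^4: the coefficient of x^4 in √(1 - 3x) is -405/128 and in −ln(1 + 4x) is 64.
Lower-order terms cancel with the polynomial part, so the numerator is (7787/128)·x^4 + o(x^4), and the limit is (7787/128)/(2) = 7787/256.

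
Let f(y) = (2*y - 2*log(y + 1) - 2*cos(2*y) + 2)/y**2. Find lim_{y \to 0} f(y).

5

Substitution gives 0/0 (the numerator vanishes to order 2).
Expand each term to order y^2: the coefficient of y^2 in -2·cos(2y) is 4 and in -2·ln(1 + y) is 1.
Lower-order terms cancel with the polynomial part, so the numerator is (5)·y^2 + o(y^2), and the limit is (5)/(1) = 5.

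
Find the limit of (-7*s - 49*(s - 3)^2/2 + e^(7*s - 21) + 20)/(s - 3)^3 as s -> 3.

343/6

Direct substitution gives 0/0.
Apply L'Hôpital: lim (-49*s + 7*e^(7*s - 21) + 140)/(3*(s - 3)^2), still 0/0.
Apply L'Hôpital: lim (49*e^(7*s - 21) - 49)/(6*s - 18), still 0/0.
After 3 applications of L'Hôpital's rule the quotient is (343*e^(7*s - 21))/(6); substituting s = 3 gives 343/6.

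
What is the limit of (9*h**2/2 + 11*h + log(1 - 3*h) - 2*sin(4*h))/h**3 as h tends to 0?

37/3

Substitution gives 0/0; apply L'Hôpital's rule 3 times.
After differentiating numerator and denominator 3 times the quotient is (128*cos(4*h) + 54/(3*h - 1)^3)/(6); at h = 0 this is 37/3.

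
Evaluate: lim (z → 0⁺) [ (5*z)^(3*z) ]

1

Base → 0⁺ and exponent → 0⁺: a 0^0 form.
Take logs: 3z·ln(5z). This is 0·(−∞); rewriting as ln(5z)/(1/(3z)) and applying L'Hôpital gives 0.
Hence the limit is e^0 = 1.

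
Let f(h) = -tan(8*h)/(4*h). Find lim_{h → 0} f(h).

Substitution gives 0/0.
Since tan(u)/u → 1 as u → 0, tan(8h)/(8h) → 1 and the limit is 8/(-4) = -2.

-2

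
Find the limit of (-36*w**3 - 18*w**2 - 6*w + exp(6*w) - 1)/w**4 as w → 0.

54

Direct substitution gives 0/0.
Apply L'Hôpital: lim (-108*w^2 - 36*w + 6*e^(6*w) - 6)/(4*w^3), still 0/0.
Apply L'Hôpital: lim (-216*w + 36*e^(6*w) - 36)/(12*w^2), still 0/0.
Apply L'Hôpital: lim (216*e^(6*w) - 216)/(24*w), still 0/0.
After 4 applications of L'Hôpital's rule the quotient is (1296*e^(6*w))/(24); substituting w = 0 gives 54.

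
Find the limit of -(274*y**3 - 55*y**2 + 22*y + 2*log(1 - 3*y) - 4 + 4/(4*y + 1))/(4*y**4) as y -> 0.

-1967/8

Substitution gives 0/0 (the numerator vanishes to order 4).
Expand each term to order y^4: the coefficient of y^4 in 4·1/(1 + 4y) is 1024 and in 2·ln(1 - 3y) is -81/2.
Lower-order terms cancel with the polynomial part, so the numerator is (1967/2)·y^4 + o(y^4), and the limit is (1967/2)/(-4) = -1967/8.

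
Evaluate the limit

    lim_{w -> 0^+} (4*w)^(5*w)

1

Base → 0⁺ and exponent → 0⁺: a 0^0 form.
Take logs: 5w·ln(4w). This is 0·(−∞); rewriting as ln(4w)/(1/(5w)) and applying L'Hôpital gives 0.
Hence the limit is e^0 = 1.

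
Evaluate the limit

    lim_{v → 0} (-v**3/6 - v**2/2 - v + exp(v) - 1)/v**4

Direct substitution gives 0/0.
Apply L'Hôpital: lim (-v^2/2 - v + e^(v) - 1)/(4*v^3), still 0/0.
Apply L'Hôpital: lim (-v + e^(v) - 1)/(12*v^2), still 0/0.
Apply L'Hôpital: lim (e^(v) - 1)/(24*v), still 0/0.
After 4 applications of L'Hôpital's rule the quotient is (e^(v))/(24); substituting v = 0 gives 1/24.

1/24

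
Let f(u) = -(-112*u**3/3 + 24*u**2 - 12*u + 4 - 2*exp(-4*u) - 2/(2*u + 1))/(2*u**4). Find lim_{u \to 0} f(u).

Substitution gives 0/0; apply L'Hôpital's rule 4 times.
After differentiating numerator and denominator 4 times the quotient is (-512*e^(-4*u) - 768/(2*u + 1)^5)/(-48); at u = 0 this is 80/3.

80/3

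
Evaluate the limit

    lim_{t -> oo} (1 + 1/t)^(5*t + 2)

e^(5)

Let L be the limit and take ln: ln L = lim (5t + 2)·ln(1 + 1/t) = lim (5t + 2)·(1/t + O(1/t²)) = 5.
Hence L = e^(5).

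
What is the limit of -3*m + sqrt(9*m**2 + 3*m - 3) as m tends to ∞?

This has the form ∞ − ∞. Multiply and divide by the conjugate √(9*m^2 + 3*m - 3) + 3m.
That gives (3m - 3) / (√(9*m^2 + 3*m - 3) + 3m).
Divide numerator and denominator by m: the limit is 3/(2·3) = 1/2.

1/2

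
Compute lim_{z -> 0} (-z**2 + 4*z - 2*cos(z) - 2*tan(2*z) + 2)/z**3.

Substitution gives 0/0; apply L'Hôpital's rule 3 times.
After differentiating numerator and denominator 3 times the quotient is (-2*sin(z) - 96*tan(2*z)^4 - 128*tan(2*z)^2 - 32)/(6); at z = 0 this is -16/3.

-16/3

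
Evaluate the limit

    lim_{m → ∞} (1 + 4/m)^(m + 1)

e^(4)

Let L be the limit and take ln: ln L = lim (m + 1)·ln(1 + 4/m) = lim (m + 1)·(4/m + O(1/m²)) = 4.
Hence L = e^(4).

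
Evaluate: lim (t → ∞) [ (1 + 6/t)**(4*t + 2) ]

e^(24)

Write it as [(1 + 6/t)^t]^(4) · (1 + 6/t)^(2). The bracketed term tends to e^(6) and the second factor to 1, so the limit is e^(24).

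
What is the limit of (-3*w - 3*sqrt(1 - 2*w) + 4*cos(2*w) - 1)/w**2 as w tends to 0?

-13/2

Substitution gives 0/0; apply L'Hôpital's rule 2 times.
After differentiating numerator and denominator 2 times the quotient is (-16*cos(2*w) + 3/(1 - 2*w)^(3/2))/(2); at w = 0 this is -13/2.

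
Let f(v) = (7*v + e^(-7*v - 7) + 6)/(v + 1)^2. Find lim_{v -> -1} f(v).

Direct substitution gives 0/0.
Apply L'Hôpital: lim (7 - 7*e^(-7*v - 7))/(2*v + 2), still 0/0.
After 2 applications of L'Hôpital's rule the quotient is (49*e^(-7*v - 7))/(2); substituting v = -1 gives 49/2.

49/2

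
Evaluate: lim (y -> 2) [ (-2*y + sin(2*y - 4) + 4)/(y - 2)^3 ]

-4/3

Direct substitution gives 0/0.
Apply L'Hôpital: lim (2*cos(2*y - 4) - 2)/(3*(y - 2)^2), still 0/0.
Apply L'Hôpital: lim (-4*sin(2*y - 4))/(6*y - 12), still 0/0.
After 3 applications of L'Hôpital's rule the quotient is (-8*cos(2*y - 4))/(6); substituting y = 2 gives -4/3.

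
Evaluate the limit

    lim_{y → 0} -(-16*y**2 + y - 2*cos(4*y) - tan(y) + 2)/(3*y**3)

Substitution gives 0/0 (the numerator vanishes to order 3).
Expand each term to order y^3: the coefficient of y^3 in −tan(y) is -1/3 and in -2·cos(4y) is 0.
Lower-order terms cancel with the polynomial part, so the numerator is (-1/3)·y^3 + o(y^3), and the limit is (-1/3)/(-3) = 1/9.

1/9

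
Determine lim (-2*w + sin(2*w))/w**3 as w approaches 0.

Direct substitution gives 0/0.
Apply L'Hôpital: lim (2*cos(2*w) - 2)/(3*w^2), still 0/0.
Apply L'Hôpital: lim (-4*sin(2*w))/(6*w), still 0/0.
After 3 applications of L'Hôpital's rule the quotient is (-8*cos(2*w))/(6); substituting w = 0 gives -4/3.

-4/3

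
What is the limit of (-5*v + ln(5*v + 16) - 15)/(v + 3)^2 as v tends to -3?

-25/2

Direct substitution gives 0/0.
Apply L'Hôpital: lim (-5 + 5/(5*v + 16))/(2*v + 6), still 0/0.
After 2 applications of L'Hôpital's rule the quotient is (-25/(5*v + 16)^2)/(2); substituting v = -3 gives -25/2.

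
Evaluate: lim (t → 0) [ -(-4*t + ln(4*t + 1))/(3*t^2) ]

8/3

Direct substitution gives 0/0.
Apply L'Hôpital: lim (-4 + 4/(4*t + 1))/(-6*t), still 0/0.
After 2 applications of L'Hôpital's rule the quotient is (-16/(4*t + 1)^2)/(-6); substituting t = 0 gives 8/3.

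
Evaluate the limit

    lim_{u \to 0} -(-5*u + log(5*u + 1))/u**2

Direct substitution gives 0/0.
Apply L'Hôpital: lim (-5 + 5/(5*u + 1))/(-2*u), still 0/0.
After 2 applications of L'Hôpital's rule the quotient is (-25/(5*u + 1)^2)/(-2); substituting u = 0 gives 25/2.

25/2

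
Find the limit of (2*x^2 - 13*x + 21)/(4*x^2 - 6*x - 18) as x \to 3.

Since x = 3 makes numerator and denominator zero, (x - 3) divides both.
Cancelling it gives (2*x - 7)/(4*x + 6); now plug in x = 3 to get -1/18.

-1/18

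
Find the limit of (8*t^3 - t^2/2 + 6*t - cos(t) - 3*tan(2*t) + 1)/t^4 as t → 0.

-1/24

Substitution gives 0/0 (the numerator vanishes to order 4).
Expand each term to order t^4: the coefficient of t^4 in −cos(t) is -1/24 and in -3·tan(2t) is 0.
Lower-order terms cancel with the polynomial part, so the numerator is (-1/24)·t^4 + o(t^4), and the limit is (-1/24)/(1) = -1/24.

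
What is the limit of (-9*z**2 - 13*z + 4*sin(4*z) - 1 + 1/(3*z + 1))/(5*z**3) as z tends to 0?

Substitution gives 0/0 (the numerator vanishes to order 3).
Expand each term to order z^3: the coefficient of z^3 in 4·sin(4z) is -128/3 and in 1/(1 + 3z) is -27.
Lower-order terms cancel with the polynomial part, so the numerator is (-209/3)·z^3 + o(z^3), and the limit is (-209/3)/(5) = -209/15.

-209/15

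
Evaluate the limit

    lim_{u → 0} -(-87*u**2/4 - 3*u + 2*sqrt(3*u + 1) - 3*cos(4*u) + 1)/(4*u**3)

Substitution gives 0/0; apply L'Hôpital's rule 3 times.
After differentiating numerator and denominator 3 times the quotient is (-192*sin(4*u) + 81/(4*(3*u + 1)^(5/2)))/(-24); at u = 0 this is -27/32.

-27/32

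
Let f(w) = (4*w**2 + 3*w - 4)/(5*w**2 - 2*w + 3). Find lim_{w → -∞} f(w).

Numerator and denominator both have degree 2.
Dividing every term by w^2, all lower-order terms vanish and the limit is the ratio of leading coefficients, 4/(5) = 4/5.

4/5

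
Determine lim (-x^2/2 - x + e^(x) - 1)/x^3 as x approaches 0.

1/6

Direct substitution gives 0/0.
Apply L'Hôpital: lim (-x + e^(x) - 1)/(3*x^2), still 0/0.
Apply L'Hôpital: lim (e^(x) - 1)/(6*x), still 0/0.
After 3 applications of L'Hôpital's rule the quotient is (e^(x))/(6); substituting x = 0 gives 1/6.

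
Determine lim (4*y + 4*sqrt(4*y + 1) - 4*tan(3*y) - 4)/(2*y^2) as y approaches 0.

Substitution gives 0/0 (the numerator vanishes to order 2).
Expand each term to order y^2: the coefficient of y^2 in 4·√(1 + 4y) is -8 and in -4·tan(3y) is 0.
Lower-order terms cancel with the polynomial part, so the numerator is (-8)·y^2 + o(y^2), and the limit is (-8)/(2) = -4.

-4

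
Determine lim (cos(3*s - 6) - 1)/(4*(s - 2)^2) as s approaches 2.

Direct substitution gives 0/0.
Apply L'Hôpital: lim (-3*sin(3*s - 6))/(8*s - 16), still 0/0.
After 2 applications of L'Hôpital's rule the quotient is (-9*cos(3*s - 6))/(8); substituting s = 2 gives -9/8.

-9/8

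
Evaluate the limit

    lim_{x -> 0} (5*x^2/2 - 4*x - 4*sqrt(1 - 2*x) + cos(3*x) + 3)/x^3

Substitution gives 0/0; apply L'Hôpital's rule 3 times.
After differentiating numerator and denominator 3 times the quotient is (27*sin(3*x) + 12/(1 - 2*x)^(5/2))/(6); at x = 0 this is 2.

2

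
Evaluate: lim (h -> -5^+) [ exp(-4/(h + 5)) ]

As h → -5⁺, -4/(h + 5) → −∞, so e^(-4/(h + 5)) → 0.

0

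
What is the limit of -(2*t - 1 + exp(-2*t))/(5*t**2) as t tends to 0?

Direct substitution gives 0/0.
Apply L'Hôpital: lim (2 - 2*e^(-2*t))/(-10*t), still 0/0.
After 2 applications of L'Hôpital's rule the quotient is (4*e^(-2*t))/(-10); substituting t = 0 gives -2/5.

-2/5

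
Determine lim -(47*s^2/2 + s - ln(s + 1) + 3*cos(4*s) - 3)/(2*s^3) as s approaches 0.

Substitution gives 0/0 (the numerator vanishes to order 3).
Expand each term to order s^3: the coefficient of s^3 in −ln(1 + s) is -1/3 and in 3·cos(4s) is 0.
Lower-order terms cancel with the polynomial part, so the numerator is (-1/3)·s^3 + o(s^3), and the limit is (-1/3)/(-2) = 1/6.

1/6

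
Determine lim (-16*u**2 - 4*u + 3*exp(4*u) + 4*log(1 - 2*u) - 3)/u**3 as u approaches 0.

64/3

Substitution gives 0/0 (the numerator vanishes to order 3).
Expand each term to order u^3: the coefficient of u^3 in 4·ln(1 - 2u) is -32/3 and in 3·e^(4u) is 32.
Lower-order terms cancel with the polynomial part, so the numerator is (64/3)·u^3 + o(u^3), and the limit is (64/3)/(1) = 64/3.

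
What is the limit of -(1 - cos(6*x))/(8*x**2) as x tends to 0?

-9/4

Substitution gives 0/0.
Use (1 − cos u)/u² → 1/2 with u = 6x: the limit is 6²/(2·(-8)) = -9/4.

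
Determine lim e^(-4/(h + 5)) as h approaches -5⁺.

As h → -5⁺, -4/(h + 5) → −∞, so e^(-4/(h + 5)) → 0.

0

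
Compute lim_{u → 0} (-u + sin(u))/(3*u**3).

Direct substitution gives 0/0.
Apply L'Hôpital: lim (cos(u) - 1)/(9*u^2), still 0/0.
Apply L'Hôpital: lim (-sin(u))/(18*u), still 0/0.
After 3 applications of L'Hôpital's rule the quotient is (-cos(u))/(18); substituting u = 0 gives -1/18.

-1/18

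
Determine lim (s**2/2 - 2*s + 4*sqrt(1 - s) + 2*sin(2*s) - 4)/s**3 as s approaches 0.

-35/12

Substitution gives 0/0; apply L'Hôpital's rule 3 times.
After differentiating numerator and denominator 3 times the quotient is (-16*cos(2*s) - 3/(2*(1 - s)^(5/2)))/(6); at s = 0 this is -35/12.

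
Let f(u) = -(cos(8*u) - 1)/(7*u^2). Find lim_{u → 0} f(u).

32/7

Direct substitution gives 0/0.
Apply L'Hôpital: lim (-8*sin(8*u))/(-14*u), still 0/0.
After 2 applications of L'Hôpital's rule the quotient is (-64*cos(8*u))/(-14); substituting u = 0 gives 32/7.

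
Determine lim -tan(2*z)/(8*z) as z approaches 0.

Substitution gives 0/0.
Since tan(u)/u → 1 as u → 0, tan(2z)/(2z) → 1 and the limit is 2/(-8) = -1/4.

-1/4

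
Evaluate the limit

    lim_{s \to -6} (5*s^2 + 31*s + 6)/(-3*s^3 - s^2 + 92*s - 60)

At s = -6 both the top and bottom vanish — a removable singularity. Factoring out (s + 6) from each leaves (5*s + 1)/(-3*s^2 + 17*s - 10), which at s = -6 equals 29/220.

29/220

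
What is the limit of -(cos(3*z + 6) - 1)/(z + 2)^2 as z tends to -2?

Direct substitution gives 0/0.
Apply L'Hôpital: lim (-3*sin(3*z + 6))/(-2*z - 4), still 0/0.
After 2 applications of L'Hôpital's rule the quotient is (-9*cos(3*z + 6))/(-2); substituting z = -2 gives 9/2.

9/2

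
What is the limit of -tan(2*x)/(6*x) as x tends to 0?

Substitution gives 0/0.
Since tan(u)/u → 1 as u → 0, tan(2x)/(2x) → 1 and the limit is 2/(-6) = -1/3.

-1/3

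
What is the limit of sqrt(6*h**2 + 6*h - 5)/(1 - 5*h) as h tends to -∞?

√(6)/5

For large |h|, √(6*h^2 + 6*h - 5) ≈ √6·|h| and the denominator ≈ -5h.
Since h → −∞, |h| = −h, giving −√6/(-5) = √(6)/5.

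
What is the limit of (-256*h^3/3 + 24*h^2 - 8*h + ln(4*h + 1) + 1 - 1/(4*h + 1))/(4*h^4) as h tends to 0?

Substitution gives 0/0 (the numerator vanishes to order 4).
Expand each term to order h^4: the coefficient of h^4 in −1/(1 + 4h) is -256 and in ln(1 + 4h) is -64.
Lower-order terms cancel with the polynomial part, so the numerator is (-320)·h^4 + o(h^4), and the limit is (-320)/(4) = -80.

-80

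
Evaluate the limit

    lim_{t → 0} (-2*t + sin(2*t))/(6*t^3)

Direct substitution gives 0/0.
Apply L'Hôpital: lim (2*cos(2*t) - 2)/(18*t^2), still 0/0.
Apply L'Hôpital: lim (-4*sin(2*t))/(36*t), still 0/0.
After 3 applications of L'Hôpital's rule the quotient is (-8*cos(2*t))/(36); substituting t = 0 gives -2/9.

-2/9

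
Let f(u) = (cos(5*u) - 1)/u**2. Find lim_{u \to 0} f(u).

-25/2

Direct substitution gives 0/0.
Apply L'Hôpital: lim (-5*sin(5*u))/(2*u), still 0/0.
After 2 applications of L'Hôpital's rule the quotient is (-25*cos(5*u))/(2); substituting u = 0 gives -25/2.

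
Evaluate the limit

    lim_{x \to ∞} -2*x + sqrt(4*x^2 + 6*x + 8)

An ∞ − ∞ form. Rationalising with the conjugate, the difference becomes (6x + 8) / (√(4*x^2 + 6*x + 8) + 2x).
For large x the denominator behaves like 2·2x, so the quotient tends to 6/4 = 3/2.

3/2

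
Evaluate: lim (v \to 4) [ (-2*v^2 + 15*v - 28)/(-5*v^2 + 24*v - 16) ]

1/16

Direct substitution gives 0/0, so factor. Both numerator and denominator have (v - 4) as a factor.
After cancelling, the expression reduces to (7 - 2*v)/(4 - 5*v).
Substituting v = 4 gives 1/16.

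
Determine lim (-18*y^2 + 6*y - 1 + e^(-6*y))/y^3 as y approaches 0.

Direct substitution gives 0/0.
Apply L'Hôpital: lim (-36*y + 6 - 6*e^(-6*y))/(3*y^2), still 0/0.
Apply L'Hôpital: lim (-36 + 36*e^(-6*y))/(6*y), still 0/0.
After 3 applications of L'Hôpital's rule the quotient is (-216*e^(-6*y))/(6); substituting y = 0 gives -36.

-36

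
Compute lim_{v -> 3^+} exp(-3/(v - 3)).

As v → 3⁺, -3/(v - 3) → −∞, so e^(-3/(v - 3)) → 0.

0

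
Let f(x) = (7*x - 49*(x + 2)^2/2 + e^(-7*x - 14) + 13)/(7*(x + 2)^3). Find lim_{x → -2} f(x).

Direct substitution gives 0/0.
Apply L'Hôpital: lim (-49*x - 7*e^(-7*x - 14) - 91)/(21*(x + 2)^2), still 0/0.
Apply L'Hôpital: lim (49*e^(-7*x - 14) - 49)/(42*x + 84), still 0/0.
After 3 applications of L'Hôpital's rule the quotient is (-343*e^(-7*x - 14))/(42); substituting x = -2 gives -49/6.

-49/6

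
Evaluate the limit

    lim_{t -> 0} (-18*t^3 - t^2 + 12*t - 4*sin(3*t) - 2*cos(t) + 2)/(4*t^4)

-1/48

Substitution gives 0/0; apply L'Hôpital's rule 4 times.
After differentiating numerator and denominator 4 times the quotient is (-324*sin(3*t) - 2*cos(t))/(96); at t = 0 this is -1/48.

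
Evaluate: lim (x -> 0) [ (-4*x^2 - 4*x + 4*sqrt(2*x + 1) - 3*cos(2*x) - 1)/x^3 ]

2

Substitution gives 0/0 (the numerator vanishes to order 3).
Expand each term to order x^3: the coefficient of x^3 in -3·cos(2x) is 0 and in 4·√(1 + 2x) is 2.
Lower-order terms cancel with the polynomial part, so the numerator is (2)·x^3 + o(x^3), and the limit is (2)/(1) = 2.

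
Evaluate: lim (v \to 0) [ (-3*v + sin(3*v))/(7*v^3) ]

Direct substitution gives 0/0.
Apply L'Hôpital: lim (3*cos(3*v) - 3)/(21*v^2), still 0/0.
Apply L'Hôpital: lim (-9*sin(3*v))/(42*v), still 0/0.
After 3 applications of L'Hôpital's rule the quotient is (-27*cos(3*v))/(42); substituting v = 0 gives -9/14.

-9/14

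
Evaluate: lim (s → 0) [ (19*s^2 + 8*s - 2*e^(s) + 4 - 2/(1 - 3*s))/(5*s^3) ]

Substitution gives 0/0; apply L'Hôpital's rule 3 times.
After differentiating numerator and denominator 3 times the quotient is (-2*e^(s) - 324/(3*s - 1)^4)/(30); at s = 0 this is -163/15.

-163/15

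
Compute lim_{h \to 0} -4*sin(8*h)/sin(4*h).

Substitution gives 0/0.
Divide numerator and denominator by h: sin(8h)/h → 8 and sin(4h)/h → 4, so the limit is -4·8/4 = -8.

-8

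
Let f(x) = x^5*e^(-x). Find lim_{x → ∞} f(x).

0

Write as x^5/e^{1x}, an ∞/∞ form.
Exponential growth dominates any polynomial, so repeated L'Hôpital (or the standard result) gives 0.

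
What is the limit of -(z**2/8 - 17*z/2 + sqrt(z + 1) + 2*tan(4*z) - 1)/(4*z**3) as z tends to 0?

Substitution gives 0/0; apply L'Hôpital's rule 3 times.
After differentiating numerator and denominator 3 times the quotient is (768*tan(4*z)^2/cos(4*z)^2 + 256/cos(4*z)^2 + 3/(8*(z + 1)^(5/2)))/(-24); at z = 0 this is -2051/192.

-2051/192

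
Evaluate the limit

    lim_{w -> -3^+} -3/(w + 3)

As w → -3⁺, (w + 3) → 0⁺, so (w + 3)^1 → 0⁺ and -3/(w + 3)^1 → -∞.

-∞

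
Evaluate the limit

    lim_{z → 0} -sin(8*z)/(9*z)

-8/9

Substitution gives 0/0.
Write it as (8/(-9))·sin(8z)/(8z); since sin(u)/u → 1, the limit is -8/9.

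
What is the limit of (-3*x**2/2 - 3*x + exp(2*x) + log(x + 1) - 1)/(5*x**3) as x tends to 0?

1/3

Substitution gives 0/0; apply L'Hôpital's rule 3 times.
After differentiating numerator and denominator 3 times the quotient is (8*e^(2*x) + 2/(x + 1)^3)/(30); at x = 0 this is 1/3.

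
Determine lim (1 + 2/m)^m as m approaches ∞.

e^(2)

The base → 1 and the exponent → ∞: a 1^∞ form.
Take logarithms: (m)·ln(1 + 2/m). Since ln(1+u) ~ u for small u, this behaves like (m)·(2/m) → 2.
So the limit is e^(2).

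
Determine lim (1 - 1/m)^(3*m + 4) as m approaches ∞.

The base → 1 and the exponent → ∞: a 1^∞ form.
Take logarithms: (3m + 4)·ln(1 - 1/m). Since ln(1+u) ~ u for small u, this behaves like (3m)·(-1/m) → -3.
So the limit is e^(-3).

e^(-3)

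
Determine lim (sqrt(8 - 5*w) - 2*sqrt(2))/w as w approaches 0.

Substitution gives 0/0. Multiply numerator and denominator by the conjugate √(8 - 5w) + √8.
The numerator becomes (8 - 5w) − 8 = -5w, so the expression simplifies to -5/(√(8 - 5w) + √8).
Letting w → 0 gives -5/(2√8) = -5*√(2)/8.

-5*√(2)/8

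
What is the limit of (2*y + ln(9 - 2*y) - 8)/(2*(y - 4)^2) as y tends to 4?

Direct substitution gives 0/0.
Apply L'Hôpital: lim (2 - 2/(9 - 2*y))/(4*y - 16), still 0/0.
After 2 applications of L'Hôpital's rule the quotient is (-4/(9 - 2*y)^2)/(4); substituting y = 4 gives -1.

-1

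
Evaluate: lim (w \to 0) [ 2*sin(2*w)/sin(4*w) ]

1

Substitution gives 0/0.
Divide numerator and denominator by w: sin(2w)/w → 2 and sin(4w)/w → 4, so the limit is 2·2/4 = 1.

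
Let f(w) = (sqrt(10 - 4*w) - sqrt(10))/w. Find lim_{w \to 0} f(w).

-√(10)/5

Substitution gives 0/0. Multiply numerator and denominator by the conjugate √(10 - 4w) + √10.
The numerator becomes (10 - 4w) − 10 = -4w, so the expression simplifies to -4/(√(10 - 4w) + √10).
Letting w → 0 gives -4/(2√10) = -√(10)/5.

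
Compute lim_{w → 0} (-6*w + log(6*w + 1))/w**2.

Direct substitution gives 0/0.
Apply L'Hôpital: lim (-6 + 6/(6*w + 1))/(2*w), still 0/0.
After 2 applications of L'Hôpital's rule the quotient is (-36/(6*w + 1)^2)/(2); substituting w = 0 gives -18.

-18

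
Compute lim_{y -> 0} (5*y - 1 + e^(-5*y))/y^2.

25/2

Direct substitution gives 0/0.
Apply L'Hôpital: lim (5 - 5*e^(-5*y))/(2*y), still 0/0.
After 2 applications of L'Hôpital's rule the quotient is (25*e^(-5*y))/(2); substituting y = 0 gives 25/2.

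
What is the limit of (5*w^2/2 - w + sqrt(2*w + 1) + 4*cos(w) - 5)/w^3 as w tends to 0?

Substitution gives 0/0; apply L'Hôpital's rule 3 times.
After differentiating numerator and denominator 3 times the quotient is (4*sin(w) + 3/(2*w + 1)^(5/2))/(6); at w = 0 this is 1/2.

1/2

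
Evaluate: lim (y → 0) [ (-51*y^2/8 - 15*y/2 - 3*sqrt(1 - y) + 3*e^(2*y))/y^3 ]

67/16

Substitution gives 0/0; apply L'Hôpital's rule 3 times.
After differentiating numerator and denominator 3 times the quotient is (24*e^(2*y) + 9/(8*(1 - y)^(5/2)))/(6); at y = 0 this is 67/16.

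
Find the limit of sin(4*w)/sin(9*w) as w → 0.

Substitution gives 0/0.
Divide numerator and denominator by w: sin(4w)/w → 4 and sin(9w)/w → 9, so the limit is 1·4/9 = 4/9.

4/9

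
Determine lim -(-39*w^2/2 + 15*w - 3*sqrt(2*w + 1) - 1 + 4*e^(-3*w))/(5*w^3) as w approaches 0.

39/10

Substitution gives 0/0 (the numerator vanishes to order 3).
Expand each term to order w^3: the coefficient of w^3 in -3·√(1 + 2w) is -3/2 and in 4·e^(-3w) is -18.
Lower-order terms cancel with the polynomial part, so the numerator is (-39/2)·w^3 + o(w^3), and the limit is (-39/2)/(-5) = 39/10.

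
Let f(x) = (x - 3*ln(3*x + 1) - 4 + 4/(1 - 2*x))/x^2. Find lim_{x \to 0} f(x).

Substitution gives 0/0; apply L'Hôpital's rule 2 times.
After differentiating numerator and denominator 2 times the quotient is (27/(3*x + 1)^2 - 32/(2*x - 1)^3)/(2); at x = 0 this is 59/2.

59/2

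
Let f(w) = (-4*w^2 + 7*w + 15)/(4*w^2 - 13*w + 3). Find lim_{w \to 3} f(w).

-17/11

At w = 3 both the top and bottom vanish — a removable singularity. Factoring out (w - 3) from each leaves (-4*w - 5)/(4*w - 1), which at w = 3 equals -17/11.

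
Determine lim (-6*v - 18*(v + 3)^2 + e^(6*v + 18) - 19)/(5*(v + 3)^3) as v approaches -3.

Direct substitution gives 0/0.
Apply L'Hôpital: lim (-36*v + 6*e^(6*v + 18) - 114)/(15*(v + 3)^2), still 0/0.
Apply L'Hôpital: lim (36*e^(6*v + 18) - 36)/(30*v + 90), still 0/0.
After 3 applications of L'Hôpital's rule the quotient is (216*e^(6*v + 18))/(30); substituting v = -3 gives 36/5.

36/5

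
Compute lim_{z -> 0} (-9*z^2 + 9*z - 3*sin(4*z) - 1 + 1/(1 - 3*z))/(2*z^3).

Substitution gives 0/0; apply L'Hôpital's rule 3 times.
After differentiating numerator and denominator 3 times the quotient is (192*cos(4*z) + 162/(3*z - 1)^4)/(12); at z = 0 this is 59/2.

59/2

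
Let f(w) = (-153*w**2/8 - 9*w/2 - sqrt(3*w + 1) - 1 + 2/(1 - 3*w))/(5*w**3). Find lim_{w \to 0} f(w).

Substitution gives 0/0 (the numerator vanishes to order 3).
Expand each term to order w^3: the coefficient of w^3 in −√(1 + 3w) is -27/16 and in 2·1/(1 - 3w) is 54.
Lower-order terms cancel with the polynomial part, so the numerator is (837/16)·w^3 + o(w^3), and the limit is (837/16)/(5) = 837/80.

837/80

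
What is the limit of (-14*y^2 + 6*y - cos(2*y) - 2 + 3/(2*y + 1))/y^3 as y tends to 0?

Substitution gives 0/0 (the numerator vanishes to order 3).
Expand each term to order y^3: the coefficient of y^3 in −cos(2y) is 0 and in 3·1/(1 + 2y) is -24.
Lower-order terms cancel with the polynomial part, so the numerator is (-24)·y^3 + o(y^3), and the limit is (-24)/(1) = -24.

-24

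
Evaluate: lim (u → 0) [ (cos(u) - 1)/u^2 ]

Direct substitution gives 0/0.
Apply L'Hôpital: lim (-sin(u))/(2*u), still 0/0.
After 2 applications of L'Hôpital's rule the quotient is (-cos(u))/(2); substituting u = 0 gives -1/2.

-1/2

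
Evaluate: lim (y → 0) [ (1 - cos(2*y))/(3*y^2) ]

Substitution gives 0/0.
Use (1 − cos u)/u² → 1/2 with u = 2y: the limit is 2²/(2·3) = 2/3.

2/3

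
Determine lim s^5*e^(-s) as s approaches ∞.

0

Write as s^5/e^{1s}, an ∞/∞ form.
Exponential growth dominates any polynomial, so repeated L'Hôpital (or the standard result) gives 0.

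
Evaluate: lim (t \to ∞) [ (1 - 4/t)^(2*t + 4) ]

e^(-8)

The base → 1 and the exponent → ∞: a 1^∞ form.
Take logarithms: (2t + 4)·ln(1 - 4/t). Since ln(1+u) ~ u for small u, this behaves like (2t)·(-4/t) → -8.
So the limit is e^(-8).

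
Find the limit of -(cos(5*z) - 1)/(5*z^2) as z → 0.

Direct substitution gives 0/0.
Apply L'Hôpital: lim (-5*sin(5*z))/(-10*z), still 0/0.
After 2 applications of L'Hôpital's rule the quotient is (-25*cos(5*z))/(-10); substituting z = 0 gives 5/2.

5/2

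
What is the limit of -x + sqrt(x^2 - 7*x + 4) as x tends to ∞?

This has the form ∞ − ∞. Multiply and divide by the conjugate √(x^2 - 7*x + 4) + x.
That gives (-7x + 4) / (√(x^2 - 7*x + 4) + x).
Divide numerator and denominator by x: the limit is -7/(2·1) = -7/2.

-7/2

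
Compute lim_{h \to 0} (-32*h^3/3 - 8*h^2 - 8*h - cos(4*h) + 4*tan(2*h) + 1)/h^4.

-32/3

Substitution gives 0/0 (the numerator vanishes to order 4).
Expand each term to order h^4: the coefficient of h^4 in −cos(4h) is -32/3 and in 4·tan(2h) is 0.
Lower-order terms cancel with the polynomial part, so the numerator is (-32/3)·h^4 + o(h^4), and the limit is (-32/3)/(1) = -32/3.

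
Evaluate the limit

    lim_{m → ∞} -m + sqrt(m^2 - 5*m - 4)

-5/2

This has the form ∞ − ∞. Multiply and divide by the conjugate √(m^2 - 5*m - 4) + m.
That gives (-5m - 4) / (√(m^2 - 5*m - 4) + m).
Divide numerator and denominator by m: the limit is -5/(2·1) = -5/2.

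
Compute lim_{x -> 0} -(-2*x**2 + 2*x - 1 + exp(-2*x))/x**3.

Direct substitution gives 0/0.
Apply L'Hôpital: lim (-4*x + 2 - 2*e^(-2*x))/(-3*x^2), still 0/0.
Apply L'Hôpital: lim (-4 + 4*e^(-2*x))/(-6*x), still 0/0.
After 3 applications of L'Hôpital's rule the quotient is (-8*e^(-2*x))/(-6); substituting x = 0 gives 4/3.

4/3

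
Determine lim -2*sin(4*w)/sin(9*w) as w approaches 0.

-8/9

Substitution gives 0/0.
Divide numerator and denominator by w: sin(4w)/w → 4 and sin(9w)/w → 9, so the limit is -2·4/9 = -8/9.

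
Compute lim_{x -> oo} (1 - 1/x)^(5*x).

Let L be the limit and take ln: ln L = lim (5x)·ln(1 - 1/x) = lim (5x)·(-1/x + O(1/x²)) = -5.
Hence L = e^(-5).

e^(-5)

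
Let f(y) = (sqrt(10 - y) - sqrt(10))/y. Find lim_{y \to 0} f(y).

-√(10)/20

A 0/0 form; rationalise with √(10 - y) + √10. This collapses the numerator to -y, leaving -1/(√(10 - y) + √10) → -1/(2√10) = -√(10)/20.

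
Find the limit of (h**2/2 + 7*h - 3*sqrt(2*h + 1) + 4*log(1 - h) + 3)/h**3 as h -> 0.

Substitution gives 0/0; apply L'Hôpital's rule 3 times.
After differentiating numerator and denominator 3 times the quotient is (-9/(2*h + 1)^(5/2) + 8/(h - 1)^3)/(6); at h = 0 this is -17/6.

-17/6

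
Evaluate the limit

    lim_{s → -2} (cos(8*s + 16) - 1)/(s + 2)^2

Direct substitution gives 0/0.
Apply L'Hôpital: lim (-8*sin(8*s + 16))/(2*s + 4), still 0/0.
After 2 applications of L'Hôpital's rule the quotient is (-64*cos(8*s + 16))/(2); substituting s = -2 gives -32.

-32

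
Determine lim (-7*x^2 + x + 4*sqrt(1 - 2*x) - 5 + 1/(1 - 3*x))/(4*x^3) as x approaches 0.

Substitution gives 0/0 (the numerator vanishes to order 3).
Expand each term to order x^3: the coefficient of x^3 in 1/(1 - 3x) is 27 and in 4·√(1 - 2x) is -2.
Lower-order terms cancel with the polynomial part, so the numerator is (25)·x^3 + o(x^3), and the limit is (25)/(4) = 25/4.

25/4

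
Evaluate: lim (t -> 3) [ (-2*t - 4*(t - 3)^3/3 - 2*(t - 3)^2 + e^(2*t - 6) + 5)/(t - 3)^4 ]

Direct substitution gives 0/0.
Apply L'Hôpital: lim (-4*t - 4*(t - 3)^2 + 2*e^(2*t - 6) + 10)/(4*(t - 3)^3), still 0/0.
Apply L'Hôpital: lim (-8*t + 4*e^(2*t - 6) + 20)/(12*(t - 3)^2), still 0/0.
Apply L'Hôpital: lim (8*e^(2*t - 6) - 8)/(24*t - 72), still 0/0.
After 4 applications of L'Hôpital's rule the quotient is (16*e^(2*t - 6))/(24); substituting t = 3 gives 2/3.

2/3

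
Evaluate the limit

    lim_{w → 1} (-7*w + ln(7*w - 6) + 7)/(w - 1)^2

Direct substitution gives 0/0.
Apply L'Hôpital: lim (-7 + 7/(7*w - 6))/(2*w - 2), still 0/0.
After 2 applications of L'Hôpital's rule the quotient is (-49/(7*w - 6)^2)/(2); substituting w = 1 gives -49/2.

-49/2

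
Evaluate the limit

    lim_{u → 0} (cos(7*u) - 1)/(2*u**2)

Direct substitution gives 0/0.
Apply L'Hôpital: lim (-7*sin(7*u))/(4*u), still 0/0.
After 2 applications of L'Hôpital's rule the quotient is (-49*cos(7*u))/(4); substituting u = 0 gives -49/4.

-49/4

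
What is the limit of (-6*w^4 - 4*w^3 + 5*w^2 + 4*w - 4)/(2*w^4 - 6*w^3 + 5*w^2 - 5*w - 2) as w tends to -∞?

-3

Numerator and denominator both have degree 4.
Dividing every term by w^4, all lower-order terms vanish and the limit is the ratio of leading coefficients, -6/(2) = -3.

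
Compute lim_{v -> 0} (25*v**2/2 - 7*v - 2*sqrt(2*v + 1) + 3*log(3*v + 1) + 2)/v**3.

Substitution gives 0/0 (the numerator vanishes to order 3).
Expand each term to order v^3: the coefficient of v^3 in -2·√(1 + 2v) is -1 and in 3·ln(1 + 3v) is 27.
Lower-order terms cancel with the polynomial part, so the numerator is (26)·v^3 + o(v^3), and the limit is (26)/(1) = 26.

26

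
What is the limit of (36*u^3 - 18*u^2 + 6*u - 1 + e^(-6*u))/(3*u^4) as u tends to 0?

18

Direct substitution gives 0/0.
Apply L'Hôpital: lim (108*u^2 - 36*u + 6 - 6*e^(-6*u))/(12*u^3), still 0/0.
Apply L'Hôpital: lim (216*u - 36 + 36*e^(-6*u))/(36*u^2), still 0/0.
Apply L'Hôpital: lim (216 - 216*e^(-6*u))/(72*u), still 0/0.
After 4 applications of L'Hôpital's rule the quotient is (1296*e^(-6*u))/(72); substituting u = 0 gives 18.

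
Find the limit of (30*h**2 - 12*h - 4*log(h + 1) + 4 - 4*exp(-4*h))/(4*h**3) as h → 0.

31/3

Substitution gives 0/0; apply L'Hôpital's rule 3 times.
After differentiating numerator and denominator 3 times the quotient is (256*e^(-4*h) - 8/(h + 1)^3)/(24); at h = 0 this is 31/3.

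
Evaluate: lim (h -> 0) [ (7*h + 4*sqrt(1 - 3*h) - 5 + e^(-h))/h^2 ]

Substitution gives 0/0; apply L'Hôpital's rule 2 times.
After differentiating numerator and denominator 2 times the quotient is (e^(-h) - 9/(1 - 3*h)^(3/2))/(2); at h = 0 this is -4.

-4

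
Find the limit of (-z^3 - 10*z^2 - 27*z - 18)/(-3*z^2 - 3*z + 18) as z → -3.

Since z = -3 makes numerator and denominator zero, (z + 3) divides both.
Cancelling it gives (-z^2 - 7*z - 6)/(6 - 3*z); now plug in z = -3 to get 2/5.

2/5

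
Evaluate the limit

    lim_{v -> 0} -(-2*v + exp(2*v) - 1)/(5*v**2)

Direct substitution gives 0/0.
Apply L'Hôpital: lim (2*e^(2*v) - 2)/(-10*v), still 0/0.
After 2 applications of L'Hôpital's rule the quotient is (4*e^(2*v))/(-10); substituting v = 0 gives -2/5.

-2/5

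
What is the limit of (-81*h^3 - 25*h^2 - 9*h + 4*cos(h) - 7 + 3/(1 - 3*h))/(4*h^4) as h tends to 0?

Substitution gives 0/0; apply L'Hôpital's rule 4 times.
After differentiating numerator and denominator 4 times the quotient is (4*cos(h) - 5832/(3*h - 1)^5)/(96); at h = 0 this is 1459/24.

1459/24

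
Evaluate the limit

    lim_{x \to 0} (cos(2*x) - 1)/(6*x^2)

Direct substitution gives 0/0.
Apply L'Hôpital: lim (-2*sin(2*x))/(12*x), still 0/0.
After 2 applications of L'Hôpital's rule the quotient is (-4*cos(2*x))/(12); substituting x = 0 gives -1/3.

-1/3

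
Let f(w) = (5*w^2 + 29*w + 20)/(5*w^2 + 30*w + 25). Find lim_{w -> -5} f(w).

21/20

Since w = -5 makes numerator and denominator zero, (w + 5) divides both.
Cancelling it gives (5*w + 4)/(5*w + 5); now plug in w = -5 to get 21/20.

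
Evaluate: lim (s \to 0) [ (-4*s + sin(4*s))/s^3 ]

-32/3

Direct substitution gives 0/0.
Apply L'Hôpital: lim (4*cos(4*s) - 4)/(3*s^2), still 0/0.
Apply L'Hôpital: lim (-16*sin(4*s))/(6*s), still 0/0.
After 3 applications of L'Hôpital's rule the quotient is (-64*cos(4*s))/(6); substituting s = 0 gives -32/3.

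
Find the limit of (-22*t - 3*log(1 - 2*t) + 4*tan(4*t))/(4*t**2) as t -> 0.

Substitution gives 0/0; apply L'Hôpital's rule 2 times.
After differentiating numerator and denominator 2 times the quotient is (128*tan(4*t)/cos(4*t)^2 + 12/(2*t - 1)^2)/(8); at t = 0 this is 3/2.

3/2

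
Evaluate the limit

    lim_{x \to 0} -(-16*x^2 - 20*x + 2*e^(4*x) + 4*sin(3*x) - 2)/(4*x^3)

Substitution gives 0/0; apply L'Hôpital's rule 3 times.
After differentiating numerator and denominator 3 times the quotient is (128*e^(4*x) - 108*cos(3*x))/(-24); at x = 0 this is -5/6.

-5/6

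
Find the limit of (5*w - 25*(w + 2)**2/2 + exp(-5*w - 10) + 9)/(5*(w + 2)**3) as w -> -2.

Direct substitution gives 0/0.
Apply L'Hôpital: lim (-25*w - 5*e^(-5*w - 10) - 45)/(15*(w + 2)^2), still 0/0.
Apply L'Hôpital: lim (25*e^(-5*w - 10) - 25)/(30*w + 60), still 0/0.
After 3 applications of L'Hôpital's rule the quotient is (-125*e^(-5*w - 10))/(30); substituting w = -2 gives -25/6.

-25/6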